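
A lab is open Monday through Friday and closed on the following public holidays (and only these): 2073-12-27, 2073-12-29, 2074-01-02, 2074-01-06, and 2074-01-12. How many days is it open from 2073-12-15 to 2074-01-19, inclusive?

22

2073-12-15 is a Friday.
The range spans 36 days (inclusive of both endpoints).
36 = 7 × 5 + 1, so there are 5 full weeks plus 1 extra day.
Each full week contributes 5 weekdays (Mon–Fri): 5 × 5 = 25.
The 1 extra day is Friday — 1 of them qualifies.
Total: 25 + 1 = 26.
Holidays: 2073-12-27 (Wed); 2073-12-29 (Fri); 2074-01-02 (Tue); 2074-01-06 (Sat); 2074-01-12 (Fri).
4 of the 5 holidays fall on weekdays; the rest are weekends and were already excluded.
Business days: 26 − 4 = 22.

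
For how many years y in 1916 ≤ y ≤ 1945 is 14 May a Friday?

Day of week of May 14 in each year:
1916: Sun, 1917: Mon, 1918: Tue, 1919: Wed, 1920: Fri ✓, 1921: Sat, 1922: Sun, 1923: Mon, 1924: Wed, 1925: Thu, 1926: Fri ✓, 1927: Sat, 1928: Mon, 1929: Tue, 1930: Wed, 1931: Thu, 1932: Sat, 1933: Sun, 1934: Mon, 1935: Tue, 1936: Thu, 1937: Fri ✓, 1938: Sat, 1939: Sun, 1940: Tue, 1941: Wed, 1942: Thu, 1943: Fri ✓, 1944: Sun, 1945: Mon
Fridays: 1920, 1926, 1937, 1943.

4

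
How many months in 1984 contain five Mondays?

5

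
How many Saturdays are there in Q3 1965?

13

Jul 1, 1965 is a Thursday.
From Jul 1, 1965 to Sep 30, 1965 is 92 days inclusive.
92 = 7 × 13 + 1, so there are 13 full weeks plus 1 extra day.
Each full week contributes one Saturday: 13 so far.
The 1 extra day is Thu — none qualify.
Total: 13 + 0 = 13.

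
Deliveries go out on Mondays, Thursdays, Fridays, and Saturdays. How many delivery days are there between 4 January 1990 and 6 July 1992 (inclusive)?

4 January 1990 is a Thursday.
The range spans 915 days (inclusive of both endpoints).
915 = 7 × 130 + 5, so there are 130 full weeks plus 5 extra days.
Each full week contributes 4 days from the set (Mon, Thu, Fri, Sat): 130 × 4 = 520.
The 5 extra days are Thu, Fri, Sat, Sun, Mon — 4 of them qualify.
Total: 520 + 4 = 524.

524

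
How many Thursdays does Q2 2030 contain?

13

2030-04-01 is a Monday.
That's 91 days from start to end, counting both.
91 = 7 × 13, so the span is exactly 13 full weeks.
Each full week contributes one Thursday: 13 so far.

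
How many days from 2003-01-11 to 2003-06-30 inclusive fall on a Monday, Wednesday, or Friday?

2003-01-11 is a Saturday.
From 2003-01-11 to 2003-06-30 is 171 days inclusive.
171 = 7 × 24 + 3, so there are 24 full weeks plus 3 extra days.
Each full week contributes 3 days from the set (Mon, Wed, Fri): 24 × 3 = 72.
The 3 extra days are Saturday, Sunday, Monday — 1 of them qualifies.
Total: 72 + 1 = 73.

73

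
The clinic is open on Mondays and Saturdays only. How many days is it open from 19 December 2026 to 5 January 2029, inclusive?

214

19 December 2026 is a Saturday.
The range spans 749 days (inclusive of both endpoints).
749 = 7 × 107, so the span is exactly 107 full weeks.
Each full week contributes 2 days from the set (Mon, Sat): 107 × 2 = 214.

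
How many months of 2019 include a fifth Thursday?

A month has five Thursdays exactly when Thursday falls within its first (length − 28) days.
Jan: 31 days, starts Tue → 5 of Tue, Wed, Thu ✓
Feb: 28 days, starts Fri → 5 of (none)
Mar: 31 days, starts Fri → 5 of Fri, Sat, Sun
Apr: 30 days, starts Mon → 5 of Mon, Tue
May: 31 days, starts Wed → 5 of Wed, Thu, Fri ✓
Jun: 30 days, starts Sat → 5 of Sat, Sun
Jul: 31 days, starts Mon → 5 of Mon, Tue, Wed
Aug: 31 days, starts Thu → 5 of Thu, Fri, Sat ✓
Sep: 30 days, starts Sun → 5 of Sun, Mon
Oct: 31 days, starts Tue → 5 of Tue, Wed, Thu ✓
Nov: 30 days, starts Fri → 5 of Fri, Sat
Dec: 31 days, starts Sun → 5 of Sun, Mon, Tue
Months with five Thursdays: Jan, May, Aug, Oct.

4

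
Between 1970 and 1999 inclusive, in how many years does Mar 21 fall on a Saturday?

Day of week of March 21 in each year:
1970: Sat ✓, 1971: Sun, 1972: Tue, 1973: Wed, 1974: Thu, 1975: Fri, 1976: Sun, 1977: Mon, 1978: Tue, 1979: Wed, 1980: Fri, 1981: Sat ✓, 1982: Sun, 1983: Mon, 1984: Wed, 1985: Thu, 1986: Fri, 1987: Sat ✓, 1988: Mon, 1989: Tue, 1990: Wed, 1991: Thu, 1992: Sat ✓, 1993: Sun, 1994: Mon, 1995: Tue, 1996: Thu, 1997: Fri, 1998: Sat ✓, 1999: Sun
Saturdays: 1970, 1981, 1987, 1992, 1998.

5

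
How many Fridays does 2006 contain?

52

January 1, 2006 is a Sunday.
The range spans 365 days (inclusive of both endpoints).
365 = 7 × 52 + 1, so there are 52 full weeks plus 1 extra day.
Each full week contributes one Friday: 52 so far.
The 1 extra day is Sunday — none qualify.
Total: 52 + 0 = 52.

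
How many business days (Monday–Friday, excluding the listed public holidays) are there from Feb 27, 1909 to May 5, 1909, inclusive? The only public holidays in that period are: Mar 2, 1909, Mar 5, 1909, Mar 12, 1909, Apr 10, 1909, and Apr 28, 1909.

44

Feb 27, 1909 is a Saturday.
The range spans 68 days (inclusive of both endpoints).
68 = 7 × 9 + 5, so there are 9 full weeks plus 5 extra days.
Each full week contributes 5 weekdays (Mon–Fri): 9 × 5 = 45.
The 5 extra days are Saturday, Sunday, Monday, Tuesday, Wednesday — 3 of them qualify.
Total: 45 + 3 = 48.
Holidays: Mar 2, 1909 (Tue); Mar 5, 1909 (Fri); Mar 12, 1909 (Fri); Apr 10, 1909 (Sat); Apr 28, 1909 (Wed).
4 of the 5 holidays fall on weekdays; the rest are weekends and were already excluded.
Business days: 48 − 4 = 44.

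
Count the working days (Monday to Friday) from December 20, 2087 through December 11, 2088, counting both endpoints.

255 weekdays

December 20, 2087 is a Saturday.
From December 20, 2087 to December 11, 2088 is 358 days inclusive.
358 = 7 × 51 + 1, so there are 51 full weeks plus 1 extra day.
Each full week contributes 5 weekdays (Mon–Fri): 51 × 5 = 255.
The 1 extra day is Saturday — none qualify.
Total: 255 + 0 = 255.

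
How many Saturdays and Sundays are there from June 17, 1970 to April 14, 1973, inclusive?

June 17, 1970 is a Wednesday.
The range spans 1033 days (inclusive of both endpoints).
1033 = 7 × 147 + 4, so there are 147 full weeks plus 4 extra days.
Each full week contributes 2 weekend days (Sat, Sun): 147 × 2 = 294.
The 4 extra days are Wednesday, Thursday, Friday, Saturday — 1 of them qualifies.
Total: 294 + 1 = 295.

295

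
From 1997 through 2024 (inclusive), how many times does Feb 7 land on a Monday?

4

Day of week of February 7 in each year:
1997: Fri, 1998: Sat, 1999: Sun, 2000: Mon ✓, 2001: Wed, 2002: Thu, 2003: Fri, 2004: Sat, 2005: Mon ✓, 2006: Tue, 2007: Wed, 2008: Thu, 2009: Sat, 2010: Sun, 2011: Mon ✓, 2012: Tue, 2013: Thu, 2014: Fri, 2015: Sat, 2016: Sun, 2017: Tue, 2018: Wed, 2019: Thu, 2020: Fri, 2021: Sun, 2022: Mon ✓, 2023: Tue, 2024: Wed
Mondays: 2000, 2005, 2011, 2022.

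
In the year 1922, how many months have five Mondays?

A month has five Mondays exactly when Monday falls within its first (length − 28) days.
Jan: 31 days, starts Sun → 5 of Sun, Mon, Tue ✓
Feb: 28 days, starts Wed → 5 of (none)
Mar: 31 days, starts Wed → 5 of Wed, Thu, Fri
Apr: 30 days, starts Sat → 5 of Sat, Sun
May: 31 days, starts Mon → 5 of Mon, Tue, Wed ✓
Jun: 30 days, starts Thu → 5 of Thu, Fri
Jul: 31 days, starts Sat → 5 of Sat, Sun, Mon ✓
Aug: 31 days, starts Tue → 5 of Tue, Wed, Thu
Sep: 30 days, starts Fri → 5 of Fri, Sat
Oct: 31 days, starts Sun → 5 of Sun, Mon, Tue ✓
Nov: 30 days, starts Wed → 5 of Wed, Thu
Dec: 31 days, starts Fri → 5 of Fri, Sat, Sun
Months with five Mondays: Jan, May, Jul, Oct.

4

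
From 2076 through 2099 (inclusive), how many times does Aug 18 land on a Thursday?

3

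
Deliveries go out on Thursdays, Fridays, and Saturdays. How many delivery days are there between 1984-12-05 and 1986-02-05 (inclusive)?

1984-12-05 is a Wednesday.
That's 428 days from start to end, counting both.
428 = 7 × 61 + 1, so there are 61 full weeks plus 1 extra day.
Each full week contributes 3 days from the set (Thu, Fri, Sat): 61 × 3 = 183.
The 1 extra day is Wednesday — none qualify.
Total: 183 + 0 = 183.

183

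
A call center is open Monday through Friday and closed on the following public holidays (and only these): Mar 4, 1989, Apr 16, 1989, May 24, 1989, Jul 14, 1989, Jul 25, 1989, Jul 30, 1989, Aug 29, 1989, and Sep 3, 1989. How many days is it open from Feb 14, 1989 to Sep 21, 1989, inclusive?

154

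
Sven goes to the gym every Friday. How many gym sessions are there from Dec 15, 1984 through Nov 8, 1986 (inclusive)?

Dec 15, 1984 is a Saturday.
The range spans 694 days (inclusive of both endpoints).
694 = 7 × 99 + 1, so there are 99 full weeks plus 1 extra day.
Each full week contributes one Friday: 99 so far.
The 1 extra day is Sat — none qualify.
Total: 99 + 0 = 99.

99 Fridays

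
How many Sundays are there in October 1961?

5

1961-10-01 is a Sunday.
The range spans 31 days (inclusive of both endpoints).
31 = 7 × 4 + 3, so there are 4 full weeks plus 3 extra days.
Each full week contributes one Sunday: 4 so far.
The 3 extra days are Sunday, Monday, Tuesday — 1 of them qualifies.
Total: 4 + 1 = 5.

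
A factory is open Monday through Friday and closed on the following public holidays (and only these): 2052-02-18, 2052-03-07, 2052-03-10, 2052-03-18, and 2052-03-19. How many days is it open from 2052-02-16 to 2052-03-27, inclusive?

26

2052-02-16 is a Friday.
From 2052-02-16 to 2052-03-27 is 41 days inclusive.
41 = 7 × 5 + 6, so there are 5 full weeks plus 6 extra days.
Each full week contributes 5 weekdays (Mon–Fri): 5 × 5 = 25.
The 6 extra days are Fri, Sat, Sun, Mon, Tue, Wed — 4 of them qualify.
Total: 25 + 4 = 29.
Holidays: 2052-02-18 (Sun); 2052-03-07 (Thu); 2052-03-10 (Sun); 2052-03-18 (Mon); 2052-03-19 (Tue).
3 of the 5 holidays fall on weekdays; the rest are weekends and were already excluded.
Business days: 29 − 3 = 26.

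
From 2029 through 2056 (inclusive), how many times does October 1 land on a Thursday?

4

Day of week of October 1 in each year:
2029: Mon, 2030: Tue, 2031: Wed, 2032: Fri, 2033: Sat, 2034: Sun, 2035: Mon, 2036: Wed, 2037: Thu ✓, 2038: Fri, 2039: Sat, 2040: Mon, 2041: Tue, 2042: Wed, 2043: Thu ✓, 2044: Sat, 2045: Sun, 2046: Mon, 2047: Tue, 2048: Thu ✓, 2049: Fri, 2050: Sat, 2051: Sun, 2052: Tue, 2053: Wed, 2054: Thu ✓, 2055: Fri, 2056: Sun
Thursdays: 2037, 2043, 2048, 2054.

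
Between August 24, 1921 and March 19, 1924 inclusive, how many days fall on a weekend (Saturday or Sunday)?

268

August 24, 1921 is a Wednesday.
The range spans 939 days (inclusive of both endpoints).
939 = 7 × 134 + 1, so there are 134 full weeks plus 1 extra day.
Each full week contributes 2 weekend days (Sat, Sun): 134 × 2 = 268.
The 1 extra day is Wed — none qualify.
Total: 268 + 0 = 268.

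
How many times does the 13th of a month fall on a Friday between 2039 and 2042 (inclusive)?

7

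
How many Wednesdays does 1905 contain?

Jan 1, 1905 is a Sunday.
From Jan 1, 1905 to Dec 31, 1905 is 365 days inclusive.
365 = 7 × 52 + 1, so there are 52 full weeks plus 1 extra day.
Each full week contributes one Wednesday: 52 so far.
The 1 extra day is Sunday — none qualify.
Total: 52 + 0 = 52.

52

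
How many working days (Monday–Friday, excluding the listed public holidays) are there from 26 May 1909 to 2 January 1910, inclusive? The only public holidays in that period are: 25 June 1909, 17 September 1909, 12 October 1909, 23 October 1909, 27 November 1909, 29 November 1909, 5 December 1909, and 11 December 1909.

154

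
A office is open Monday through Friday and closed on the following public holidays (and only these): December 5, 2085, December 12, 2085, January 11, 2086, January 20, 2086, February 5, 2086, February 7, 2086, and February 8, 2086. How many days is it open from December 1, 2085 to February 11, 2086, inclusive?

December 1, 2085 is a Saturday.
From December 1, 2085 to February 11, 2086 is 73 days inclusive.
73 = 7 × 10 + 3, so there are 10 full weeks plus 3 extra days.
Each full week contributes 5 weekdays (Mon–Fri): 10 × 5 = 50.
The 3 extra days are Saturday, Sunday, Monday — 1 of them qualifies.
Total: 50 + 1 = 51.
Holidays: December 5, 2085 (Wed); December 12, 2085 (Wed); January 11, 2086 (Fri); January 20, 2086 (Sun); February 5, 2086 (Tue); February 7, 2086 (Thu); February 8, 2086 (Fri).
6 of the 7 holidays fall on weekdays; the rest are weekends and were already excluded.
Business days: 51 − 6 = 45.

45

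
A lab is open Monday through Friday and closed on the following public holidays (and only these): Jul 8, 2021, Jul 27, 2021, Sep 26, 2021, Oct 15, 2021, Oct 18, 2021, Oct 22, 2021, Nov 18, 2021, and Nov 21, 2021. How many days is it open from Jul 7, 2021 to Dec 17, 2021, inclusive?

Jul 7, 2021 is a Wednesday.
That's 164 days from start to end, counting both.
164 = 7 × 23 + 3, so there are 23 full weeks plus 3 extra days.
Each full week contributes 5 weekdays (Mon–Fri): 23 × 5 = 115.
The 3 extra days are Wed, Thu, Fri — 3 of them qualify.
Total: 115 + 3 = 118.
Holidays: Jul 8, 2021 (Thu); Jul 27, 2021 (Tue); Sep 26, 2021 (Sun); Oct 15, 2021 (Fri); Oct 18, 2021 (Mon); Oct 22, 2021 (Fri); Nov 18, 2021 (Thu); Nov 21, 2021 (Sun).
6 of the 8 holidays fall on weekdays; the rest are weekends and were already excluded.
Business days: 118 − 6 = 112.

112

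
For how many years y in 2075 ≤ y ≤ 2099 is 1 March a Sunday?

Day of week of March 1 in each year:
2075: Fri, 2076: Sun ✓, 2077: Mon, 2078: Tue, 2079: Wed, 2080: Fri, 2081: Sat, 2082: Sun ✓, 2083: Mon, 2084: Wed, 2085: Thu, 2086: Fri, 2087: Sat, 2088: Mon, 2089: Tue, 2090: Wed, 2091: Thu, 2092: Sat, 2093: Sun ✓, 2094: Mon, 2095: Tue, 2096: Thu, 2097: Fri, 2098: Sat, 2099: Sun ✓
Sundays: 2076, 2082, 2093, 2099.

4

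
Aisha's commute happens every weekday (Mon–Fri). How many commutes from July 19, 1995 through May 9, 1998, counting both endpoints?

733

July 19, 1995 is a Wednesday.
That's 1026 days from start to end, counting both.
1026 = 7 × 146 + 4, so there are 146 full weeks plus 4 extra days.
Each full week contributes 5 weekdays (Mon–Fri): 146 × 5 = 730.
The 4 extra days are Wed, Thu, Fri, Sat — 3 of them qualify.
Total: 730 + 3 = 733.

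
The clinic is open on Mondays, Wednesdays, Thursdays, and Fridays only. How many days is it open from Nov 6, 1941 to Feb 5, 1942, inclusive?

53

Nov 6, 1941 is a Thursday.
That's 92 days from start to end, counting both.
92 = 7 × 13 + 1, so there are 13 full weeks plus 1 extra day.
Each full week contributes 4 days from the set (Mon, Wed, Thu, Fri): 13 × 4 = 52.
The 1 extra day is Thu — 1 of them qualifies.
Total: 52 + 1 = 53.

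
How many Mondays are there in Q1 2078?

January 1, 2078 is a Saturday.
That's 90 days from start to end, counting both.
90 = 7 × 12 + 6, so there are 12 full weeks plus 6 extra days.
Each full week contributes one Monday: 12 so far.
The 6 extra days are Saturday, Sunday, Monday, Tuesday, Wednesday, Thursday — 1 of them qualifies.
Total: 12 + 1 = 13.

13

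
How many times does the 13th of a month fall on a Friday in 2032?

2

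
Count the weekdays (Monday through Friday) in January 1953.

1953-01-01 is a Thursday.
From 1953-01-01 to 1953-01-31 is 31 days inclusive.
31 = 7 × 4 + 3, so there are 4 full weeks plus 3 extra days.
Each full week contributes 5 weekdays (Mon–Fri): 4 × 5 = 20.
The 3 extra days are Thu, Fri, Sat — 2 of them qualify.
Total: 20 + 2 = 22.

22 weekdays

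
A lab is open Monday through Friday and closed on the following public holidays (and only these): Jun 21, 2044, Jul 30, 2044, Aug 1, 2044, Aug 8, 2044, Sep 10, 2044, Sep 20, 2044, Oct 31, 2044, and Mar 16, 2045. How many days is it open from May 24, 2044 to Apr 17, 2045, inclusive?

229

May 24, 2044 is a Tuesday.
The range spans 329 days (inclusive of both endpoints).
329 = 7 × 47, so the span is exactly 47 full weeks.
Each full week contributes 5 weekdays (Mon–Fri): 47 × 5 = 235.
Total: 235.
Holidays: Jun 21, 2044 (Tue); Jul 30, 2044 (Sat); Aug 1, 2044 (Mon); Aug 8, 2044 (Mon); Sep 10, 2044 (Sat); Sep 20, 2044 (Tue); Oct 31, 2044 (Mon); Mar 16, 2045 (Thu).
6 of the 8 holidays fall on weekdays; the rest are weekends and were already excluded.
Business days: 235 − 6 = 229.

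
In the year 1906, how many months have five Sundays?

A month has five Sundays exactly when Sunday falls within its first (length − 28) days.
Jan: 31 days, starts Mon → 5 of Mon, Tue, Wed
Feb: 28 days, starts Thu → 5 of (none)
Mar: 31 days, starts Thu → 5 of Thu, Fri, Sat
Apr: 30 days, starts Sun → 5 of Sun, Mon ✓
May: 31 days, starts Tue → 5 of Tue, Wed, Thu
Jun: 30 days, starts Fri → 5 of Fri, Sat
Jul: 31 days, starts Sun → 5 of Sun, Mon, Tue ✓
Aug: 31 days, starts Wed → 5 of Wed, Thu, Fri
Sep: 30 days, starts Sat → 5 of Sat, Sun ✓
Oct: 31 days, starts Mon → 5 of Mon, Tue, Wed
Nov: 30 days, starts Thu → 5 of Thu, Fri
Dec: 31 days, starts Sat → 5 of Sat, Sun, Mon ✓
Months with five Sundays: Apr, Jul, Sep, Dec.

4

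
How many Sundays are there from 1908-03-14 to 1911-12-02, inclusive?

194 Sundays

1908-03-14 is a Saturday.
The range spans 1359 days (inclusive of both endpoints).
1359 = 7 × 194 + 1, so there are 194 full weeks plus 1 extra day.
Each full week contributes one Sunday: 194 so far.
The 1 extra day is Sat — none qualify.
Total: 194 + 0 = 194.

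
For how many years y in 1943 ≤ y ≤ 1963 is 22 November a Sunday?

Day of week of November 22 in each year:
1943: Mon, 1944: Wed, 1945: Thu, 1946: Fri, 1947: Sat, 1948: Mon, 1949: Tue, 1950: Wed, 1951: Thu, 1952: Sat, 1953: Sun ✓, 1954: Mon, 1955: Tue, 1956: Thu, 1957: Fri, 1958: Sat, 1959: Sun ✓, 1960: Tue, 1961: Wed, 1962: Thu, 1963: Fri
Sundays: 1953, 1959.

2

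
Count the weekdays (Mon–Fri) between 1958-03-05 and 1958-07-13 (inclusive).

93

1958-03-05 is a Wednesday.
The range spans 131 days (inclusive of both endpoints).
131 = 7 × 18 + 5, so there are 18 full weeks plus 5 extra days.
Each full week contributes 5 weekdays (Mon–Fri): 18 × 5 = 90.
The 5 extra days are Wed, Thu, Fri, Sat, Sun — 3 of them qualify.
Total: 90 + 3 = 93.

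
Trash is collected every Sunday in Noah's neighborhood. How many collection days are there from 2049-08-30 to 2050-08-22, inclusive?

2049-08-30 is a Monday.
From 2049-08-30 to 2050-08-22 is 358 days inclusive.
358 = 7 × 51 + 1, so there are 51 full weeks plus 1 extra day.
Each full week contributes one Sunday: 51 so far.
The 1 extra day is Monday — none qualify.
Total: 51 + 0 = 51.

51 Sundays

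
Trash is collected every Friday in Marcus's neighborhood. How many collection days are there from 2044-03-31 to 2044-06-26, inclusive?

13

2044-03-31 is a Thursday.
That's 88 days from start to end, counting both.
88 = 7 × 12 + 4, so there are 12 full weeks plus 4 extra days.
Each full week contributes one Friday: 12 so far.
The 4 extra days are Thu, Fri, Sat, Sun — 1 of them qualifies.
Total: 12 + 1 = 13.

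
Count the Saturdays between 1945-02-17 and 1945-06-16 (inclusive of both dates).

1945-02-17 is a Saturday.
The range spans 120 days (inclusive of both endpoints).
120 = 7 × 17 + 1, so there are 17 full weeks plus 1 extra day.
Each full week contributes one Saturday: 17 so far.
The 1 extra day is Saturday — 1 of them qualifies.
Total: 17 + 1 = 18.

18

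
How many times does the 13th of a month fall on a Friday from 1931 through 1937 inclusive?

Friday-the-13ths by year:
1931: Feb, Mar, Nov
1932: May
1933: Jan, Oct
1934: Apr, Jul
1935: Sep, Dec
1936: Mar, Nov
1937: Aug

13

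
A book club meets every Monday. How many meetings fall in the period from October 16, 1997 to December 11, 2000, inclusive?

165 Mondays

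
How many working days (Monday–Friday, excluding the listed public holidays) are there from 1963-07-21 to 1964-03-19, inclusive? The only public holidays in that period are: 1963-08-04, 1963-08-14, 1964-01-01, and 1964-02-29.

172

1963-07-21 is a Sunday.
The range spans 243 days (inclusive of both endpoints).
243 = 7 × 34 + 5, so there are 34 full weeks plus 5 extra days.
Each full week contributes 5 weekdays (Mon–Fri): 34 × 5 = 170.
The 5 extra days are Sunday, Monday, Tuesday, Wednesday, Thursday — 4 of them qualify.
Total: 170 + 4 = 174.
Holidays: 1963-08-04 (Sun); 1963-08-14 (Wed); 1964-01-01 (Wed); 1964-02-29 (Sat).
2 of the 4 holidays fall on weekdays; the rest are weekends and were already excluded.
Business days: 174 − 2 = 172.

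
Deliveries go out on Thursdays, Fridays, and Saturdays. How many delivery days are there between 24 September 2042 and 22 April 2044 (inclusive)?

24 September 2042 is a Wednesday.
That's 577 days from start to end, counting both.
577 = 7 × 82 + 3, so there are 82 full weeks plus 3 extra days.
Each full week contributes 3 days from the set (Thu, Fri, Sat): 82 × 3 = 246.
The 3 extra days are Wednesday, Thursday, Friday — 2 of them qualify.
Total: 246 + 2 = 248.

248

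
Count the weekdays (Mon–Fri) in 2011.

260 weekdays

2011-01-01 is a Saturday.
From 2011-01-01 to 2011-12-31 is 365 days inclusive.
365 = 7 × 52 + 1, so there are 52 full weeks plus 1 extra day.
Each full week contributes 5 weekdays (Mon–Fri): 52 × 5 = 260.
The 1 extra day is Sat — none qualify.
Total: 260 + 0 = 260.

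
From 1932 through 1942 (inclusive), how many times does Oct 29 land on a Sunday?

2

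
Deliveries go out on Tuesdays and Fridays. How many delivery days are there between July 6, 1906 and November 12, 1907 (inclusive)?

142

July 6, 1906 is a Friday.
From July 6, 1906 to November 12, 1907 is 495 days inclusive.
495 = 7 × 70 + 5, so there are 70 full weeks plus 5 extra days.
Each full week contributes 2 days from the set (Tue, Fri): 70 × 2 = 140.
The 5 extra days are Friday, Saturday, Sunday, Monday, Tuesday — 2 of them qualify.
Total: 140 + 2 = 142.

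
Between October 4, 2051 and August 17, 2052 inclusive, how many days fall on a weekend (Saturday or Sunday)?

91

October 4, 2051 is a Wednesday.
From October 4, 2051 to August 17, 2052 is 319 days inclusive.
319 = 7 × 45 + 4, so there are 45 full weeks plus 4 extra days.
Each full week contributes 2 weekend days (Sat, Sun): 45 × 2 = 90.
The 4 extra days are Wednesday, Thursday, Friday, Saturday — 1 of them qualifies.
Total: 90 + 1 = 91.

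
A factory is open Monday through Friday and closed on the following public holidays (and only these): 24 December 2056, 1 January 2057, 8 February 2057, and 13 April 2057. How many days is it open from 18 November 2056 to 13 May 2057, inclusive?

18 November 2056 is a Saturday.
That's 177 days from start to end, counting both.
177 = 7 × 25 + 2, so there are 25 full weeks plus 2 extra days.
Each full week contributes 5 weekdays (Mon–Fri): 25 × 5 = 125.
The 2 extra days are Saturday, Sunday — none qualify.
Total: 125 + 0 = 125.
Holidays: 24 December 2056 (Sun); 1 January 2057 (Mon); 8 February 2057 (Thu); 13 April 2057 (Fri).
3 of the 4 holidays fall on weekdays; the rest are weekends and were already excluded.
Business days: 125 − 3 = 122.

122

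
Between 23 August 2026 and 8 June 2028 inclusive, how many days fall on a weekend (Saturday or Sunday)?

187

23 August 2026 is a Sunday.
That's 656 days from start to end, counting both.
656 = 7 × 93 + 5, so there are 93 full weeks plus 5 extra days.
Each full week contributes 2 weekend days (Sat, Sun): 93 × 2 = 186.
The 5 extra days are Sunday, Monday, Tuesday, Wednesday, Thursday — 1 of them qualifies.
Total: 186 + 1 = 187.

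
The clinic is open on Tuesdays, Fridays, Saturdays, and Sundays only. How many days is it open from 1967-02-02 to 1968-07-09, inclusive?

1967-02-02 is a Thursday.
The range spans 524 days (inclusive of both endpoints).
524 = 7 × 74 + 6, so there are 74 full weeks plus 6 extra days.
Each full week contributes 4 days from the set (Tue, Fri, Sat, Sun): 74 × 4 = 296.
The 6 extra days are Thursday, Friday, Saturday, Sunday, Monday, Tuesday — 4 of them qualify.
Total: 296 + 4 = 300.

300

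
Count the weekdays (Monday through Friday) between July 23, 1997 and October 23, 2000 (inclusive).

849 weekdays

July 23, 1997 is a Wednesday.
That's 1189 days from start to end, counting both.
1189 = 7 × 169 + 6, so there are 169 full weeks plus 6 extra days.
Each full week contributes 5 weekdays (Mon–Fri): 169 × 5 = 845.
The 6 extra days are Wednesday, Thursday, Friday, Saturday, Sunday, Monday — 4 of them qualify.
Total: 845 + 4 = 849.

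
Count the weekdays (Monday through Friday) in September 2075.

21

September 1, 2075 is a Sunday.
From September 1, 2075 to September 30, 2075 is 30 days inclusive.
30 = 7 × 4 + 2, so there are 4 full weeks plus 2 extra days.
Each full week contributes 5 weekdays (Mon–Fri): 4 × 5 = 20.
The 2 extra days are Sunday, Monday — 1 of them qualifies.
Total: 20 + 1 = 21.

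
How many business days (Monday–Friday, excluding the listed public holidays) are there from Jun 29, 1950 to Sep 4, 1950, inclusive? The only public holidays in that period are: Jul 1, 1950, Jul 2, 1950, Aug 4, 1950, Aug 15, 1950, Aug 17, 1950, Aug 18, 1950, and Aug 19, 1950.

Jun 29, 1950 is a Thursday.
That's 68 days from start to end, counting both.
68 = 7 × 9 + 5, so there are 9 full weeks plus 5 extra days.
Each full week contributes 5 weekdays (Mon–Fri): 9 × 5 = 45.
The 5 extra days are Thu, Fri, Sat, Sun, Mon — 3 of them qualify.
Total: 45 + 3 = 48.
Holidays: Jul 1, 1950 (Sat); Jul 2, 1950 (Sun); Aug 4, 1950 (Fri); Aug 15, 1950 (Tue); Aug 17, 1950 (Thu); Aug 18, 1950 (Fri); Aug 19, 1950 (Sat).
4 of the 7 holidays fall on weekdays; the rest are weekends and were already excluded.
Business days: 48 − 4 = 44.

44 business days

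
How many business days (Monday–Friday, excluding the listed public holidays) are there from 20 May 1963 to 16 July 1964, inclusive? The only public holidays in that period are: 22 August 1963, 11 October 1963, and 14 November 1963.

20 May 1963 is a Monday.
That's 424 days from start to end, counting both.
424 = 7 × 60 + 4, so there are 60 full weeks plus 4 extra days.
Each full week contributes 5 weekdays (Mon–Fri): 60 × 5 = 300.
The 4 extra days are Monday, Tuesday, Wednesday, Thursday — 4 of them qualify.
Total: 300 + 4 = 304.
Holidays: 22 August 1963 (Thu); 11 October 1963 (Fri); 14 November 1963 (Thu).
All 3 holidays fall on weekdays, so subtract 3.
Business days: 304 − 3 = 301.

301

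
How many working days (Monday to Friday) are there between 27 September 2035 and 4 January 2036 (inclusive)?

72

27 September 2035 is a Thursday.
The range spans 100 days (inclusive of both endpoints).
100 = 7 × 14 + 2, so there are 14 full weeks plus 2 extra days.
Each full week contributes 5 weekdays (Mon–Fri): 14 × 5 = 70.
The 2 extra days are Thursday, Friday — 2 of them qualify.
Total: 70 + 2 = 72.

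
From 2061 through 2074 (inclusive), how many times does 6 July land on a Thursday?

Day of week of July 6 in each year:
2061: Wed, 2062: Thu ✓, 2063: Fri, 2064: Sun, 2065: Mon, 2066: Tue, 2067: Wed, 2068: Fri, 2069: Sat, 2070: Sun, 2071: Mon, 2072: Wed, 2073: Thu ✓, 2074: Fri
Thursdays: 2062, 2073.

2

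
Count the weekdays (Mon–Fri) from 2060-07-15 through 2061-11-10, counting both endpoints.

346

2060-07-15 is a Thursday.
From 2060-07-15 to 2061-11-10 is 484 days inclusive.
484 = 7 × 69 + 1, so there are 69 full weeks plus 1 extra day.
Each full week contributes 5 weekdays (Mon–Fri): 69 × 5 = 345.
The 1 extra day is Thu — 1 of them qualifies.
Total: 345 + 1 = 346.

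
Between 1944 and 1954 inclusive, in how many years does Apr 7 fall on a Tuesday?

1

Day of week of April 7 in each year:
1944: Fri, 1945: Sat, 1946: Sun, 1947: Mon, 1948: Wed, 1949: Thu, 1950: Fri, 1951: Sat, 1952: Mon, 1953: Tue ✓, 1954: Wed
Tuesdays: 1953.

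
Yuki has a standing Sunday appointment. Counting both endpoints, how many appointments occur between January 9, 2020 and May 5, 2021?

69

January 9, 2020 is a Thursday.
The range spans 483 days (inclusive of both endpoints).
483 = 7 × 69, so the span is exactly 69 full weeks.
Each full week contributes one Sunday: 69 so far.
Total: 69.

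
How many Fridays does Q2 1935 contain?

1935-04-01 is a Monday.
The range spans 91 days (inclusive of both endpoints).
91 = 7 × 13, so the span is exactly 13 full weeks.
Each full week contributes one Friday: 13 so far.
Total: 13.

13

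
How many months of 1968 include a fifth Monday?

5

A month has five Mondays exactly when Monday falls within its first (length − 28) days.
Jan: 31 days, starts Mon → 5 of Mon, Tue, Wed ✓
Feb: 29 days, starts Thu → 5 of Thu
Mar: 31 days, starts Fri → 5 of Fri, Sat, Sun
Apr: 30 days, starts Mon → 5 of Mon, Tue ✓
May: 31 days, starts Wed → 5 of Wed, Thu, Fri
Jun: 30 days, starts Sat → 5 of Sat, Sun
Jul: 31 days, starts Mon → 5 of Mon, Tue, Wed ✓
Aug: 31 days, starts Thu → 5 of Thu, Fri, Sat
Sep: 30 days, starts Sun → 5 of Sun, Mon ✓
Oct: 31 days, starts Tue → 5 of Tue, Wed, Thu
Nov: 30 days, starts Fri → 5 of Fri, Sat
Dec: 31 days, starts Sun → 5 of Sun, Mon, Tue ✓
Months with five Mondays: Jan, Apr, Jul, Sep, Dec.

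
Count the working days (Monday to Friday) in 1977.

1977-01-01 is a Saturday.
From 1977-01-01 to 1977-12-31 is 365 days inclusive.
365 = 7 × 52 + 1, so there are 52 full weeks plus 1 extra day.
Each full week contributes 5 weekdays (Mon–Fri): 52 × 5 = 260.
The 1 extra day is Saturday — none qualify.
Total: 260 + 0 = 260.

260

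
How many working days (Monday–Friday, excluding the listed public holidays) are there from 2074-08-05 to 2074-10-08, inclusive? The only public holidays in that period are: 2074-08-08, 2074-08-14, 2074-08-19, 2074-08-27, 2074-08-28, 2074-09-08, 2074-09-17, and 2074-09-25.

40 working days

2074-08-05 is a Sunday.
From 2074-08-05 to 2074-10-08 is 65 days inclusive.
65 = 7 × 9 + 2, so there are 9 full weeks plus 2 extra days.
Each full week contributes 5 weekdays (Mon–Fri): 9 × 5 = 45.
The 2 extra days are Sunday, Monday — 1 of them qualifies.
Total: 45 + 1 = 46.
Holidays: 2074-08-08 (Wed); 2074-08-14 (Tue); 2074-08-19 (Sun); 2074-08-27 (Mon); 2074-08-28 (Tue); 2074-09-08 (Sat); 2074-09-17 (Mon); 2074-09-25 (Tue).
6 of the 8 holidays fall on weekdays; the rest are weekends and were already excluded.
Business days: 46 − 6 = 40.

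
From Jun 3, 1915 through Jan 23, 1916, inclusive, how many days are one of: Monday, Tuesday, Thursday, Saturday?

134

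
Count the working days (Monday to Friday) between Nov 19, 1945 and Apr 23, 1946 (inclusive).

112 weekdays

Nov 19, 1945 is a Monday.
That's 156 days from start to end, counting both.
156 = 7 × 22 + 2, so there are 22 full weeks plus 2 extra days.
Each full week contributes 5 weekdays (Mon–Fri): 22 × 5 = 110.
The 2 extra days are Monday, Tuesday — 2 of them qualify.
Total: 110 + 2 = 112.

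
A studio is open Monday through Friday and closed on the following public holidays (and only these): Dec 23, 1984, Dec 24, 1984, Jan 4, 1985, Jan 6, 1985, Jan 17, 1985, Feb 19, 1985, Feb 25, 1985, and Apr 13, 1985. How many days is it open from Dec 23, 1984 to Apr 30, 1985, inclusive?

87 business days

Dec 23, 1984 is a Sunday.
That's 129 days from start to end, counting both.
129 = 7 × 18 + 3, so there are 18 full weeks plus 3 extra days.
Each full week contributes 5 weekdays (Mon–Fri): 18 × 5 = 90.
The 3 extra days are Sunday, Monday, Tuesday — 2 of them qualify.
Total: 90 + 2 = 92.
Holidays: Dec 23, 1984 (Sun); Dec 24, 1984 (Mon); Jan 4, 1985 (Fri); Jan 6, 1985 (Sun); Jan 17, 1985 (Thu); Feb 19, 1985 (Tue); Feb 25, 1985 (Mon); Apr 13, 1985 (Sat).
5 of the 8 holidays fall on weekdays; the rest are weekends and were already excluded.
Business days: 92 − 5 = 87.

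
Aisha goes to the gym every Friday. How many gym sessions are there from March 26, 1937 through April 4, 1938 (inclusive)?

54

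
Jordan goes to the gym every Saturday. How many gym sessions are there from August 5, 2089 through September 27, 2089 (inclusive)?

8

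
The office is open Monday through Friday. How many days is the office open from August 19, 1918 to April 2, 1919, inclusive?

163

August 19, 1918 is a Monday.
From August 19, 1918 to April 2, 1919 is 227 days inclusive.
227 = 7 × 32 + 3, so there are 32 full weeks plus 3 extra days.
Each full week contributes 5 weekdays (Mon–Fri): 32 × 5 = 160.
The 3 extra days are Monday, Tuesday, Wednesday — 3 of them qualify.
Total: 160 + 3 = 163.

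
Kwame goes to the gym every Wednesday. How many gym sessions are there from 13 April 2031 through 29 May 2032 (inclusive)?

59

13 April 2031 is a Sunday.
That's 413 days from start to end, counting both.
413 = 7 × 59, so the span is exactly 59 full weeks.
Each full week contributes one Wednesday: 59 so far.
Total: 59.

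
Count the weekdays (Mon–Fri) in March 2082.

2082-03-01 is a Sunday.
From 2082-03-01 to 2082-03-31 is 31 days inclusive.
31 = 7 × 4 + 3, so there are 4 full weeks plus 3 extra days.
Each full week contributes 5 weekdays (Mon–Fri): 4 × 5 = 20.
The 3 extra days are Sunday, Monday, Tuesday — 2 of them qualify.
Total: 20 + 2 = 22.

22 weekdays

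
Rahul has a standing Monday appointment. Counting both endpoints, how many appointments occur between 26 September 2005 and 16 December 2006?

26 September 2005 is a Monday.
The range spans 447 days (inclusive of both endpoints).
447 = 7 × 63 + 6, so there are 63 full weeks plus 6 extra days.
Each full week contributes one Monday: 63 so far.
The 6 extra days are Mon, Tue, Wed, Thu, Fri, Sat — 1 of them qualifies.
Total: 63 + 1 = 64.

64 Mondays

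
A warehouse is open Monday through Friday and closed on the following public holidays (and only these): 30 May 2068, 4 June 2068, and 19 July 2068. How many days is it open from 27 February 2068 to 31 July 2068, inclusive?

27 February 2068 is a Monday.
The range spans 156 days (inclusive of both endpoints).
156 = 7 × 22 + 2, so there are 22 full weeks plus 2 extra days.
Each full week contributes 5 weekdays (Mon–Fri): 22 × 5 = 110.
The 2 extra days are Mon, Tue — 2 of them qualify.
Total: 110 + 2 = 112.
Holidays: 30 May 2068 (Wed); 4 June 2068 (Mon); 19 July 2068 (Thu).
All 3 holidays fall on weekdays, so subtract 3.
Business days: 112 − 3 = 109.

109 working days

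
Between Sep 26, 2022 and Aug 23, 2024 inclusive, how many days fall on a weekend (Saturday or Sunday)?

198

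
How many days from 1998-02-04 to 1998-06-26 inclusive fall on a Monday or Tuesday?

1998-02-04 is a Wednesday.
The range spans 143 days (inclusive of both endpoints).
143 = 7 × 20 + 3, so there are 20 full weeks plus 3 extra days.
Each full week contributes 2 days from the set (Mon, Tue): 20 × 2 = 40.
The 3 extra days are Wednesday, Thursday, Friday — none qualify.
Total: 40 + 0 = 40.

40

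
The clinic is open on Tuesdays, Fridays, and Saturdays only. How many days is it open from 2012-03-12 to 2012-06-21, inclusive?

2012-03-12 is a Monday.
The range spans 102 days (inclusive of both endpoints).
102 = 7 × 14 + 4, so there are 14 full weeks plus 4 extra days.
Each full week contributes 3 days from the set (Tue, Fri, Sat): 14 × 3 = 42.
The 4 extra days are Mon, Tue, Wed, Thu — 1 of them qualifies.
Total: 42 + 1 = 43.

43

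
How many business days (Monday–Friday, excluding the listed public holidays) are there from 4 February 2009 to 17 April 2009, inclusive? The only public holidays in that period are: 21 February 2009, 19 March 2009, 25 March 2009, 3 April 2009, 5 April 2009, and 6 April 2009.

49

4 February 2009 is a Wednesday.
The range spans 73 days (inclusive of both endpoints).
73 = 7 × 10 + 3, so there are 10 full weeks plus 3 extra days.
Each full week contributes 5 weekdays (Mon–Fri): 10 × 5 = 50.
The 3 extra days are Wed, Thu, Fri — 3 of them qualify.
Total: 50 + 3 = 53.
Holidays: 21 February 2009 (Sat); 19 March 2009 (Thu); 25 March 2009 (Wed); 3 April 2009 (Fri); 5 April 2009 (Sun); 6 April 2009 (Mon).
4 of the 6 holidays fall on weekdays; the rest are weekends and were already excluded.
Business days: 53 − 4 = 49.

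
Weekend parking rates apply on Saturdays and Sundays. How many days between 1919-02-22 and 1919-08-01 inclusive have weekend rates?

46

1919-02-22 is a Saturday.
From 1919-02-22 to 1919-08-01 is 161 days inclusive.
161 = 7 × 23, so the span is exactly 23 full weeks.
Each full week contributes 2 weekend days (Sat, Sun): 23 × 2 = 46.
Total: 46.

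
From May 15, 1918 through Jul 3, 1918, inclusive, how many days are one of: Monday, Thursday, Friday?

May 15, 1918 is a Wednesday.
That's 50 days from start to end, counting both.
50 = 7 × 7 + 1, so there are 7 full weeks plus 1 extra day.
Each full week contributes 3 days from the set (Mon, Thu, Fri): 7 × 3 = 21.
The 1 extra day is Wed — none qualify.
Total: 21 + 0 = 21.

21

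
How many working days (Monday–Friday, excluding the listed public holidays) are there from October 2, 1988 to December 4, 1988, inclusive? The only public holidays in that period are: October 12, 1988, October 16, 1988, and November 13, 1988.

October 2, 1988 is a Sunday.
That's 64 days from start to end, counting both.
64 = 7 × 9 + 1, so there are 9 full weeks plus 1 extra day.
Each full week contributes 5 weekdays (Mon–Fri): 9 × 5 = 45.
The 1 extra day is Sun — none qualify.
Total: 45 + 0 = 45.
Holidays: October 12, 1988 (Wed); October 16, 1988 (Sun); November 13, 1988 (Sun).
1 of the 3 holidays fall on weekdays; the rest are weekends and were already excluded.
Business days: 45 − 1 = 44.

44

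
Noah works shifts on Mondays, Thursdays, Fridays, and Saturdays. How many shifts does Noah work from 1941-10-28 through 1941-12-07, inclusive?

23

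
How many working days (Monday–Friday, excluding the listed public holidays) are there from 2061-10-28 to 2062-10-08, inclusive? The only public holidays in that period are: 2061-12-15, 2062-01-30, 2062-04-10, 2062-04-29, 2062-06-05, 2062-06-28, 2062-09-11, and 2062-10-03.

239 working days

2061-10-28 is a Friday.
The range spans 346 days (inclusive of both endpoints).
346 = 7 × 49 + 3, so there are 49 full weeks plus 3 extra days.
Each full week contributes 5 weekdays (Mon–Fri): 49 × 5 = 245.
The 3 extra days are Friday, Saturday, Sunday — 1 of them qualifies.
Total: 245 + 1 = 246.
Holidays: 2061-12-15 (Thu); 2062-01-30 (Mon); 2062-04-10 (Mon); 2062-04-29 (Sat); 2062-06-05 (Mon); 2062-06-28 (Wed); 2062-09-11 (Mon); 2062-10-03 (Tue).
7 of the 8 holidays fall on weekdays; the rest are weekends and were already excluded.
Business days: 246 − 7 = 239.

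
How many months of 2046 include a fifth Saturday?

A month has five Saturdays exactly when Saturday falls within its first (length − 28) days.
Jan: 31 days, starts Mon → 5 of Mon, Tue, Wed
Feb: 28 days, starts Thu → 5 of (none)
Mar: 31 days, starts Thu → 5 of Thu, Fri, Sat ✓
Apr: 30 days, starts Sun → 5 of Sun, Mon
May: 31 days, starts Tue → 5 of Tue, Wed, Thu
Jun: 30 days, starts Fri → 5 of Fri, Sat ✓
Jul: 31 days, starts Sun → 5 of Sun, Mon, Tue
Aug: 31 days, starts Wed → 5 of Wed, Thu, Fri
Sep: 30 days, starts Sat → 5 of Sat, Sun ✓
Oct: 31 days, starts Mon → 5 of Mon, Tue, Wed
Nov: 30 days, starts Thu → 5 of Thu, Fri
Dec: 31 days, starts Sat → 5 of Sat, Sun, Mon ✓
Months with five Saturdays: Mar, Jun, Sep, Dec.

4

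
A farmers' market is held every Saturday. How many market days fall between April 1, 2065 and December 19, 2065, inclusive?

April 1, 2065 is a Wednesday.
From April 1, 2065 to December 19, 2065 is 263 days inclusive.
263 = 7 × 37 + 4, so there are 37 full weeks plus 4 extra days.
Each full week contributes one Saturday: 37 so far.
The 4 extra days are Wednesday, Thursday, Friday, Saturday — 1 of them qualifies.
Total: 37 + 1 = 38.

38 Saturdays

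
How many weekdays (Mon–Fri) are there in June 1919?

21 weekdays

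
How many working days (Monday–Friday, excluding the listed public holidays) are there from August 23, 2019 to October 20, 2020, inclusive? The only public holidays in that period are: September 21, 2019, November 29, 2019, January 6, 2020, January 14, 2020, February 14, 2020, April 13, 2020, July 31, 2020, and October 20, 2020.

296 working days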